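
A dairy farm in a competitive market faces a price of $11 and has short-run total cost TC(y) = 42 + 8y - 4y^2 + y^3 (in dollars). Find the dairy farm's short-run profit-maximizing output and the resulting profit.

Profit = -$24 at y = 3

AVC = 8 - 4y + y^2 has its minimum $4 at y = 2; price $11 clears that bar, so the firm operates.
MC = 8 - 8y + 3y^2. Setting P = MC and taking the root on the rising branch gives y* = 3.
TR = 11·3 = 33. TC = 42 + 15 = 57. Profit = 33 − 57 = -$24.
Shutting down would mean losing the fixed cost of $42, so operating at a loss of $24 is better by $18.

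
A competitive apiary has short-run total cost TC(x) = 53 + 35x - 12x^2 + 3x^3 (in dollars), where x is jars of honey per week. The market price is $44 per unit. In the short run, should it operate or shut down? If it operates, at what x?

Strip out fixed cost: VC = 35x - 12x^2 + 3x^3. Then AVC = 35 - 12x + 3x^2 and MC = 35 - 24x + 9x^2.
AVC is minimized where dAVC/dx = -12 + 6x = 0, at x = 2; min AVC = 35 - 12·2 + 3·2^2 = $23.
Because $44 ≥ $23, revenue can cover variable cost; the firm operates.
Solving P = MC: -9 - 24x + 9x^2 = 0 ⇒ x = -1/3 or 3. On the upward-sloping branch, x* = 3.
Check: AVC at x = 3 is $26 ≤ P, so revenue covers variable cost.
Profit = P·x − TC = 44·3 − 131 = $1.

Produce at x = 3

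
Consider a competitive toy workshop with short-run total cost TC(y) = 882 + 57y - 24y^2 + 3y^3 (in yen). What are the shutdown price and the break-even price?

Shutdown price = ¥9; break-even price = ¥162

AVC = 57 - 24y + 3y^2; minimized at y = 4, giving min AVC = ¥9. That is the shutdown price.
ATC = 882/y + 57 - 24y + 3y^2. Setting dATC/dy = −882/y^2 − 24 + 6y = 0 gives y = 7 (since 6·7^3 − 24·7^2 = 882).
min ATC = 882/7 + 57 − 24·7 + 3·7^2 = ¥162. That is the break-even price.
For ¥9 ≤ P < ¥162 the firm produces at a loss; below ¥9 it shuts down.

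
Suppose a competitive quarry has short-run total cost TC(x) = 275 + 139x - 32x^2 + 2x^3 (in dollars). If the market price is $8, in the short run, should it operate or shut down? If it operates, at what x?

From TC, MC = TC'(x) = 139 - 64x + 6x^2 and AVC = VC/x = 139 - 32x + 2x^2.
AVC hits its minimum where MC = AVC, at x = 8, giving min AVC = 139 - 32·8 + 2·8^2 = $11.
P = $8 lies below min AVC = $11; no output level covers variable cost.
Shutting down limits the loss to fixed cost, $275.

Shut down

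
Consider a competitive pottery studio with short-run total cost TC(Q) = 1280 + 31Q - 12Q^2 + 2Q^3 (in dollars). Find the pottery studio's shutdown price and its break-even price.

Shutdown price = $13; break-even price = $223

Shutdown price = min AVC. AVC = 31 - 12Q + 2Q^2, with vertex at Q = 3 and minimum $13.
ATC = 1280/Q + 31 - 12Q + 2Q^2. Setting dATC/dQ = −1280/Q^2 − 12 + 4Q = 0 gives Q = 8 (since 4·8^3 − 12·8^2 = 1280).
min ATC = 1280/8 + 31 − 12·8 + 2·8^2 = $223. That is the break-even price.
Between these two prices the firm operates at a loss; above $223 it earns a profit.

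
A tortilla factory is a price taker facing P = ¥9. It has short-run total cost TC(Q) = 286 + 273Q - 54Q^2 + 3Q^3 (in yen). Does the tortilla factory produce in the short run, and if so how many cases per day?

Shut down

Strip out fixed cost: VC = 273Q - 54Q^2 + 3Q^3. Then AVC = 273 - 54Q + 3Q^2 and MC = 273 - 108Q + 9Q^2.
AVC is minimized where dAVC/dQ = -54 + 6Q = 0, at Q = 9; min AVC = 273 - 54·9 + 3·9^2 = ¥30.
Since P = ¥9 < min AVC = ¥30, price fails to cover variable cost at any output.
Shutting down limits the loss to fixed cost, ¥286.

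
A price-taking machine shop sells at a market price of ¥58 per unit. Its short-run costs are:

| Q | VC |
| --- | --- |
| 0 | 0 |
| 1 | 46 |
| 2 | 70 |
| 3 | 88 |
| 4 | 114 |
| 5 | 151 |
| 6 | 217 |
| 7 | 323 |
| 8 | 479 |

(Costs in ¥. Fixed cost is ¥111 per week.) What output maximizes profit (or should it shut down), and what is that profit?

Profit at each row (π = 58Q − TC): Q=0: -111; Q=1: -99; Q=2: -65; Q=3: -25; Q=4: 7; Q=5: 28; Q=6: 20; Q=7: -28; Q=8: -126.
Profit is maximized at Q = 5. AVC there is 151/5 = ¥30.20 ≤ P, so producing beats shutting down (which would give -¥111).

Q = 5; profit = ¥28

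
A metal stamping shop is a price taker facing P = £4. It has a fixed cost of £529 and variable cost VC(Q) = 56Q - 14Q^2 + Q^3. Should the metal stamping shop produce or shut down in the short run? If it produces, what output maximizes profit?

Shut down

Strip out fixed cost: VC = 56Q - 14Q^2 + Q^3. Then AVC = 56 - 14Q + Q^2 and MC = 56 - 28Q + 3Q^2.
AVC hits its minimum where MC = AVC, at Q = 7, giving min AVC = 56 - 14·7 + 7^2 = £7.
Since P = £4 < min AVC = £7, price fails to cover variable cost at any output.
Best response: produce nothing and absorb the £529 fixed cost.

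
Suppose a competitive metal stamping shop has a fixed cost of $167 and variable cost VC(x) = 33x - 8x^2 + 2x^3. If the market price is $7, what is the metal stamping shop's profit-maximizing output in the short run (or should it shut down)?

Shut down

From TC, MC = TC'(x) = 33 - 16x + 6x^2 and AVC = VC/x = 33 - 8x + 2x^2.
AVC is minimized where dAVC/dx = -8 + 4x = 0, at x = 2; min AVC = 33 - 8·2 + 2·2^2 = $25.
P = $7 lies below min AVC = $25; no output level covers variable cost.
Best response: produce nothing and absorb the $167 fixed cost.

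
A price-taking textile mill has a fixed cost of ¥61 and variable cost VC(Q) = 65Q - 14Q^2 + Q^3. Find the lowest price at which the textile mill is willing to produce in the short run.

¥16 per unit

Short-run supply begins at min AVC. From VC = 65Q - 14Q^2 + Q^3, AVC = 65 - 14Q + Q^2.
At the minimum of AVC, MC = AVC. MC = 65 - 28Q + 3Q^2; setting MC = AVC gives 2Q^2 - 14Q = 0, so Q = 7. min AVC = 16.
For P < ¥16 the firm produces nothing.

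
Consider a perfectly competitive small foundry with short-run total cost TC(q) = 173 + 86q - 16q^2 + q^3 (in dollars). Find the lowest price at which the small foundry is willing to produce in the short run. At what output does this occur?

$22 per unit, at q = 8

Short-run supply begins at min AVC. From VC = 86q - 16q^2 + q^3, AVC = 86 - 16q + q^2.
At the minimum of AVC, MC = AVC. MC = 86 - 32q + 3q^2; setting MC = AVC gives 2q^2 - 16q = 0, so q = 8. min AVC = 22.
So the shutdown price is $22.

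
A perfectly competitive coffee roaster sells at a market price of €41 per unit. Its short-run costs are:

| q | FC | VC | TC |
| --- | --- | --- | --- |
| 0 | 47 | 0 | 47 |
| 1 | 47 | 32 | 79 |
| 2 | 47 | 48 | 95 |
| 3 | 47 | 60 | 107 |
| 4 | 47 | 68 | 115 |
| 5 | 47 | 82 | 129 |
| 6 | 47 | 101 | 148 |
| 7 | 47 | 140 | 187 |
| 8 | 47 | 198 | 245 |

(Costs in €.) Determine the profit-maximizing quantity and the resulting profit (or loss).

Tabulate TR − TC: q=0: -47; q=1: -38; q=2: -13; q=3: 16; q=4: 49; q=5: 76; q=6: 98; q=7: 100; q=8: 83.
Profit is maximized at q = 7. AVC there is 140/7 = €20 ≤ P, so producing beats shutting down (which would give -€47).

q = 7; profit = €100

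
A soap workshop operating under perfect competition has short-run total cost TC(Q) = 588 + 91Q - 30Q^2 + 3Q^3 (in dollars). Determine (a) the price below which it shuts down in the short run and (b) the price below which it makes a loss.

Shutdown price = $16; break-even price = $112

AVC = 91 - 30Q + 3Q^2; minimized at Q = 5, giving min AVC = $16. That is the shutdown price.
ATC = 588/Q + 91 - 30Q + 3Q^2. Setting dATC/dQ = −588/Q^2 − 30 + 6Q = 0 gives Q = 7 (since 6·7^3 − 30·7^2 = 588).
min ATC = 588/7 + 91 − 30·7 + 3·7^2 = $112. That is the break-even price.
Between these two prices the firm operates at a loss; above $112 it earns a profit.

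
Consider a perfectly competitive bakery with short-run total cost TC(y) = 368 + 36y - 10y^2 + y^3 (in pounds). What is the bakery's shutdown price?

The firm shuts down when price falls below the minimum of average variable cost. AVC = VC/y = 36 - 10y + y^2.
At the minimum of AVC, MC = AVC. MC = 36 - 20y + 3y^2; setting MC = AVC gives 2y^2 - 10y = 0, so y = 5. min AVC = 11.
The firm shuts down for any P below £11.

£11 per unit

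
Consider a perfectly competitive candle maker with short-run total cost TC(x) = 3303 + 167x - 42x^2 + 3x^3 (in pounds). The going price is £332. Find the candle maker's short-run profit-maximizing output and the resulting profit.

Profit = -£399 at x = 11

AVC = 167 - 42x + 3x^2 has its minimum £20 at x = 7; price £332 clears that bar, so the firm operates.
With MC = 167 - 84x + 9x^2, P = MC on the upward-sloping part at x* = 11.
TR = 332·11 = 3652. TC = 3303 + 748 = 4051. Profit = 3652 − 4051 = -£399.
Shutting down would mean losing the fixed cost of £3303, so operating at a loss of £399 is better by £2904.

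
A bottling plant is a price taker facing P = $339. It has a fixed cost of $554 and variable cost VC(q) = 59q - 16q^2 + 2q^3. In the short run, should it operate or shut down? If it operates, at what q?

From TC, MC = TC'(q) = 59 - 32q + 6q^2 and AVC = VC/q = 59 - 16q + 2q^2.
AVC is minimized where dAVC/dq = -16 + 4q = 0, at q = 4; min AVC = 59 - 16·4 + 2·4^2 = $27.
P = $339 exceeds min AVC = $27, so the firm stays open.
Solving P = MC: -280 - 32q + 6q^2 = 0 ⇒ q = -14/3 or 10. On the upward-sloping branch, q* = 10.
Check: AVC at q = 10 is $99 ≤ P, so revenue covers variable cost.
Profit = P·q − TC = 339·10 − 1544 = $1846.

Produce at q = 10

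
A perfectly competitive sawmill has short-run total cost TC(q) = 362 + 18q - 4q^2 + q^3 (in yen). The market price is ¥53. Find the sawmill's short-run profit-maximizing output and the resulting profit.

AVC = 18 - 4q + q^2 has its minimum ¥14 at q = 2; price ¥53 clears that bar, so the firm operates.
MC = 18 - 8q + 3q^2. Setting P = MC and taking the root on the rising branch gives q* = 5.
TR = 53·5 = 265. TC = 362 + 115 = 477. Profit = 265 − 477 = -¥212.
That loss of ¥212 beats the ¥362 the firm would lose by shutting down; producing recovers ¥150 of fixed cost.

Profit = -¥212 at q = 5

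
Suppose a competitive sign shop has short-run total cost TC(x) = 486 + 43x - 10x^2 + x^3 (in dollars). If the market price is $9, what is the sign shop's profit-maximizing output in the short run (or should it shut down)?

Shut down

Variable cost is VC = 43x - 10x^2 + x^3, so AVC = VC/x = 43 - 10x + x^2 and MC = dTC/dx = 43 - 20x + 3x^2.
AVC hits its minimum where MC = AVC, at x = 5, giving min AVC = 43 - 10·5 + 5^2 = $18.
Since P = $9 < min AVC = $18, price fails to cover variable cost at any output.
Best response: produce nothing and absorb the $486 fixed cost.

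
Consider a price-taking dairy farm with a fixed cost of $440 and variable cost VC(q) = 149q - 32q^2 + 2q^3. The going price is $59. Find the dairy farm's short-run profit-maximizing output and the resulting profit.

Profit = -$116 at q = 9

AVC = 149 - 32q + 2q^2; min AVC = $21 at q = 8. Since P = $59 ≥ min AVC, the firm produces.
MC = 149 - 64q + 6q^2. Setting P = MC and taking the root on the rising branch gives q* = 9.
TR = 59·9 = 531. TC = 440 + 207 = 647. Profit = 531 − 647 = -$116.
By producing, the firm covers all variable cost plus $324 of fixed cost; shutting down would lose the full $440.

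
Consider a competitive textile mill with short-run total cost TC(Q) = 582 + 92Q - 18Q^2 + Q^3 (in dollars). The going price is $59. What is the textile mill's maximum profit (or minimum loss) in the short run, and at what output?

Profit = -$98 at Q = 11

AVC = 92 - 18Q + Q^2 has its minimum $11 at Q = 9; price $59 clears that bar, so the firm operates.
With MC = 92 - 36Q + 3Q^2, P = MC on the upward-sloping part at Q* = 11.
TR = 59·11 = 649. TC = 582 + 165 = 747. Profit = 649 − 747 = -$98.
Shutting down would mean losing the fixed cost of $582, so operating at a loss of $98 is better by $484.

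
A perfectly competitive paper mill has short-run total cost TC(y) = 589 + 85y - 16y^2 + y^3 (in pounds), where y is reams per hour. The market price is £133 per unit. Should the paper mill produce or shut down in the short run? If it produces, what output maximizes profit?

Produce at y = 12

Variable cost is VC = 85y - 16y^2 + y^3, so AVC = VC/y = 85 - 16y + y^2 and MC = dTC/dy = 85 - 32y + 3y^2.
AVC is minimized where dAVC/dy = -16 + 2y = 0, at y = 8; min AVC = 85 - 16·8 + 8^2 = £21.
P = £133 exceeds min AVC = £21, so the firm stays open.
P = MC gives -48 - 32y + 3y^2 = 0, with roots -4/3 and 12. Take the larger (rising MC): y* = 12.
Check: AVC at y = 12 is £37 ≤ P, so revenue covers variable cost.
Profit = P·y − TC = 133·12 − 1033 = £563.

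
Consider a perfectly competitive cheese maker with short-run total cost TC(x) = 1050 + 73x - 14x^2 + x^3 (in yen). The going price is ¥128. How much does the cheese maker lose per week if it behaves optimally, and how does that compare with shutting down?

AVC = 73 - 14x + x^2 has its minimum ¥24 at x = 7; price ¥128 clears that bar, so the firm operates.
With MC = 73 - 28x + 3x^2, P = MC on the upward-sloping part at x* = 11.
TR = 128·11 = 1408. TC = 1050 + 440 = 1490. Profit = 1408 − 1490 = -¥82.
By producing, the firm covers all variable cost plus ¥968 of fixed cost; shutting down would lose the full ¥1050.

Profit = -¥82 at x = 11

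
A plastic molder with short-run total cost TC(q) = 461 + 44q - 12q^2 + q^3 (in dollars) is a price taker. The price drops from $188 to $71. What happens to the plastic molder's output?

AVC = 44 - 12q + q^2, minimized at q = 6 where min AVC = $8. MC = 44 - 24q + 3q^2.
With P = $188 above the shutdown price, P = MC gives q = 12.
At P = $71 ≥ min AVC, set P = MC: q = 9. The firm stays open but cuts output.

Output falls from 12 to 9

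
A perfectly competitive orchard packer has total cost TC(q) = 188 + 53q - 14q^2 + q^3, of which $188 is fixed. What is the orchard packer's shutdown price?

$4 per unit

The shutdown price is the minimum of AVC. VC = 53q - 14q^2 + q^3, so AVC = 53 - 14q + q^2.
dAVC/dq = -14 + 2q = 0 gives q = 7. min AVC = 53 - 14·7 + 7^2 = 4.
For P < $4 the firm produces nothing.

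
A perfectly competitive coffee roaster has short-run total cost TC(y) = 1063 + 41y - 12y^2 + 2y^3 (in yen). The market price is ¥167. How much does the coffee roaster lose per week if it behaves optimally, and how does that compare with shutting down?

Profit = -¥279 at y = 7

AVC = 41 - 12y + 2y^2 has its minimum ¥23 at y = 3; price ¥167 clears that bar, so the firm operates.
MC = 41 - 24y + 6y^2. Setting P = MC and taking the root on the rising branch gives y* = 7.
TR = 167·7 = 1169. TC = 1063 + 385 = 1448. Profit = 1169 − 1448 = -¥279.
Shutting down would mean losing the fixed cost of ¥1063, so operating at a loss of ¥279 is better by ¥784.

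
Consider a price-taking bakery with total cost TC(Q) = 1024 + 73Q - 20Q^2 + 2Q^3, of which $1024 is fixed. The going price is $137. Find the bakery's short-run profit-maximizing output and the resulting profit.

Profit = -$256 at Q = 8

AVC = 73 - 20Q + 2Q^2 has its minimum $23 at Q = 5; price $137 clears that bar, so the firm operates.
MC = 73 - 40Q + 6Q^2. Setting P = MC and taking the root on the rising branch gives Q* = 8.
TR = 137·8 = 1096. TC = 1024 + 328 = 1352. Profit = 1096 − 1352 = -$256.
That loss of $256 beats the $1024 the firm would lose by shutting down; producing recovers $768 of fixed cost.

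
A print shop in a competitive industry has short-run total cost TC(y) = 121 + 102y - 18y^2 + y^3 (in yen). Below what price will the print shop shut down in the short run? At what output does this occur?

Short-run supply begins at min AVC. From VC = 102y - 18y^2 + y^3, AVC = 102 - 18y + y^2.
dAVC/dy = -18 + 2y = 0 gives y = 9. min AVC = 102 - 18·9 + 9^2 = 21.
The firm shuts down for any P below ¥21.

¥21 per unit, at y = 9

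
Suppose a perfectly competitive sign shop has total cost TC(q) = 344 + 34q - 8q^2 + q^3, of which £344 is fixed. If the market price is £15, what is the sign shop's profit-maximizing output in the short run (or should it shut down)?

Variable cost is VC = 34q - 8q^2 + q^3, so AVC = VC/q = 34 - 8q + q^2 and MC = dTC/dq = 34 - 16q + 3q^2.
AVC is minimized where dAVC/dq = -8 + 2q = 0, at q = 4; min AVC = 34 - 8·4 + 4^2 = £18.
With P < min AVC (£15 < £18), every unit sold adds to the loss.
Shutting down limits the loss to fixed cost, £344.

Shut down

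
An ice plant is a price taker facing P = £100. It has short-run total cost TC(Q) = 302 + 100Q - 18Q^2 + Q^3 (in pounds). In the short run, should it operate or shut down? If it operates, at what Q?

Produce at Q = 12

Variable cost is VC = 100Q - 18Q^2 + Q^3, so AVC = VC/Q = 100 - 18Q + Q^2 and MC = dTC/dQ = 100 - 36Q + 3Q^2.
AVC hits its minimum where MC = AVC, at Q = 9, giving min AVC = 100 - 18·9 + 9^2 = £19.
Since P = £100 ≥ min AVC = £19, price covers variable cost and the firm should produce.
Solving P = MC: -36Q + 3Q^2 = 0 ⇒ Q = 0 or 12. On the upward-sloping branch, Q* = 12.
Check: AVC at Q = 12 is £28 ≤ P, so revenue covers variable cost.
Profit = P·Q − TC = 100·12 − 638 = £562.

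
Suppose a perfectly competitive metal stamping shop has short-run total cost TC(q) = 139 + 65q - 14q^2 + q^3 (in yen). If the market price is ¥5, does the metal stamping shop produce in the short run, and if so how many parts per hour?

Variable cost is VC = 65q - 14q^2 + q^3, so AVC = VC/q = 65 - 14q + q^2 and MC = dTC/dq = 65 - 28q + 3q^2.
AVC hits its minimum where MC = AVC, at q = 7, giving min AVC = 65 - 14·7 + 7^2 = ¥16.
Since P = ¥5 < min AVC = ¥16, price fails to cover variable cost at any output.
Shutting down limits the loss to fixed cost, ¥139.

Shut down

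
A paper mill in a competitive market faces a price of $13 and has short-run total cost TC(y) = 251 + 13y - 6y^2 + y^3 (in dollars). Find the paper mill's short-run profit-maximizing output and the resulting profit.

AVC = 13 - 6y + y^2; min AVC = $4 at y = 3. Since P = $13 ≥ min AVC, the firm produces.
With MC = 13 - 12y + 3y^2, P = MC on the upward-sloping part at y* = 4.
TR = 13·4 = 52. TC = 251 + 20 = 271. Profit = 52 − 271 = -$219.
Shutting down would mean losing the fixed cost of $251, so operating at a loss of $219 is better by $32.

Profit = -$219 at y = 4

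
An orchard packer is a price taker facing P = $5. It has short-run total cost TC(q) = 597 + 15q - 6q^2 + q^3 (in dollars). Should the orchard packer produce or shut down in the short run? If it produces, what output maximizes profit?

Variable cost is VC = 15q - 6q^2 + q^3, so AVC = VC/q = 15 - 6q + q^2 and MC = dTC/dq = 15 - 12q + 3q^2.
AVC is minimized where dAVC/dq = -6 + 2q = 0, at q = 3; min AVC = 15 - 6·3 + 3^2 = $6.
P = $5 lies below min AVC = $6; no output level covers variable cost.
Best response: produce nothing and absorb the $597 fixed cost.

Shut down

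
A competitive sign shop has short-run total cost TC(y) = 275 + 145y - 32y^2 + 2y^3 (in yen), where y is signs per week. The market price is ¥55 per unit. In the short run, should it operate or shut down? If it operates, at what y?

Strip out fixed cost: VC = 145y - 32y^2 + 2y^3. Then AVC = 145 - 32y + 2y^2 and MC = 145 - 64y + 6y^2.
AVC is minimized where dAVC/dy = -32 + 4y = 0, at y = 8; min AVC = 145 - 32·8 + 2·8^2 = ¥17.
Since P = ¥55 ≥ min AVC = ¥17, price covers variable cost and the firm should produce.
P = MC gives 90 - 64y + 6y^2 = 0, with roots 5/3 and 9. Take the larger (rising MC): y* = 9.
Check: AVC at y = 9 is ¥19 ≤ P, so revenue covers variable cost.
Profit = P·y − TC = 55·9 − 446 = ¥49.

Produce at y = 9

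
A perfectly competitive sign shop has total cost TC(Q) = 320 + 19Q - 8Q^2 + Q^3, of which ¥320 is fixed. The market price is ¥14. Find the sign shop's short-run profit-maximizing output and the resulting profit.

Profit = -¥270 at Q = 5

AVC = 19 - 8Q + Q^2 has its minimum ¥3 at Q = 4; price ¥14 clears that bar, so the firm operates.
MC = 19 - 16Q + 3Q^2. Setting P = MC and taking the root on the rising branch gives Q* = 5.
TR = 14·5 = 70. TC = 320 + 20 = 340. Profit = 70 − 340 = -¥270.
Shutting down would mean losing the fixed cost of ¥320, so operating at a loss of ¥270 is better by ¥50.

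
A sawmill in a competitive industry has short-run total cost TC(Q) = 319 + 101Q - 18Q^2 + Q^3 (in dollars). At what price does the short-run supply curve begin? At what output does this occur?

$20 per unit, at Q = 9

The firm shuts down when price falls below the minimum of average variable cost. AVC = VC/Q = 101 - 18Q + Q^2.
dAVC/dQ = -18 + 2Q = 0 gives Q = 9. min AVC = 101 - 18·9 + 9^2 = 20.
The firm shuts down for any P below $20.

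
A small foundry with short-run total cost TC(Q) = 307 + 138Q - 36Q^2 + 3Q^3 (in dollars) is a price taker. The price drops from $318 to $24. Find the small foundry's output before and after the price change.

AVC = 138 - 36Q + 3Q^2, minimized at Q = 6 where min AVC = $30. MC = 138 - 72Q + 9Q^2.
With P = $318 above the shutdown price, P = MC gives Q = 10.
At P = $24 < min AVC = $30, price no longer covers variable cost at any output, so the firm shuts down: Q = 0.

Output falls from 10 to 0 (the firm shuts down)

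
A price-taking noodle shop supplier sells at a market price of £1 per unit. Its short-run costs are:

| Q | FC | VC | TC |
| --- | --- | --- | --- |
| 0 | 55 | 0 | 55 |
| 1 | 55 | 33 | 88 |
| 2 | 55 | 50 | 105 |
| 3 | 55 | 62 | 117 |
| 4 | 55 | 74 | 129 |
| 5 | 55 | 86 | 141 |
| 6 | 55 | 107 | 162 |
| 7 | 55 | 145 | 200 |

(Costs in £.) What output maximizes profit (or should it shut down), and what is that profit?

Tabulate TR − TC: Q=0: -55; Q=1: -87; Q=2: -103; Q=3: -114; Q=4: -125; Q=5: -136; Q=6: -156; Q=7: -193.
Profit is highest at Q = 0. Equivalently, the lowest AVC in the table is 86/5 ≈ £17.20 at Q = 5, and P = £1 falls below it — price never covers variable cost, so the firm shuts down and loses only its fixed cost.

Q = 0 (shut down); profit = -£55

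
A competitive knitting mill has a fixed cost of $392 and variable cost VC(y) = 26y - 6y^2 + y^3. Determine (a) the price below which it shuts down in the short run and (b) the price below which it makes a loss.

Shutdown price = $17; break-even price = $89

Shutdown price = min AVC. AVC = 26 - 6y + y^2, with vertex at y = 3 and minimum $17.
ATC = 392/y + 26 - 6y + y^2. Setting dATC/dy = −392/y^2 − 6 + 2y = 0 gives y = 7 (since 2·7^3 − 6·7^2 = 392).
min ATC = 392/7 + 26 − 6·7 + 7^2 = $89. That is the break-even price.
Between these two prices the firm operates at a loss; above $89 it earns a profit.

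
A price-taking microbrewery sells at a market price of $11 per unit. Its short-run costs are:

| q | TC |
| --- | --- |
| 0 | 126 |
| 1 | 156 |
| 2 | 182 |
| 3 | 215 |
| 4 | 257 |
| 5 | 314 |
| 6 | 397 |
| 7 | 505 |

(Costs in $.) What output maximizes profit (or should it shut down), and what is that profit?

q = 0 (shut down); profit = -$126

Tabulate TR − TC: q=0: -126; q=1: -145; q=2: -160; q=3: -182; q=4: -213; q=5: -259; q=6: -331; q=7: -428.
Profit is highest at q = 0. Equivalently, the lowest AVC in the table is 56/2 ≈ $28 at q = 2, and P = $11 falls below it — price never covers variable cost, so the firm shuts down and loses only its fixed cost.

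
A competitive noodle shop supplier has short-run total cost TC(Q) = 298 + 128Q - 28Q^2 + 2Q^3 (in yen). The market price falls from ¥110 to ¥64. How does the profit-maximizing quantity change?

Output falls from 9 to 8

AVC = 128 - 28Q + 2Q^2, minimized at Q = 7 where min AVC = ¥30. MC = 128 - 56Q + 6Q^2.
At P = ¥110 ≥ min AVC, set P = MC on the rising branch: Q = 9.
At P = ¥64 ≥ min AVC, set P = MC: Q = 8. The firm stays open but cuts output.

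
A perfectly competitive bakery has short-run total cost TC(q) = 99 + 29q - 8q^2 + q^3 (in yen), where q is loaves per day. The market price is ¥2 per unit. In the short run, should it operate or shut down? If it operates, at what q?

Strip out fixed cost: VC = 29q - 8q^2 + q^3. Then AVC = 29 - 8q + q^2 and MC = 29 - 16q + 3q^2.
AVC hits its minimum where MC = AVC, at q = 4, giving min AVC = 29 - 8·4 + 4^2 = ¥13.
With P < min AVC (¥2 < ¥13), every unit sold adds to the loss.
The firm minimizes its loss by shutting down and losing only its fixed cost of ¥99.

Shut down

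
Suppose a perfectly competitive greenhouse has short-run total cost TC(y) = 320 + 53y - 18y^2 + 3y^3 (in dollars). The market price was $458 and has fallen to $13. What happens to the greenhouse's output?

AVC = 53 - 18y + 3y^2, minimized at y = 3 where min AVC = $26. MC = 53 - 36y + 9y^2.
With P = $458 above the shutdown price, P = MC gives y = 9.
At P = $13 < min AVC = $26, price no longer covers variable cost at any output, so the firm shuts down: y = 0.

Output falls from 9 to 0 (the firm shuts down)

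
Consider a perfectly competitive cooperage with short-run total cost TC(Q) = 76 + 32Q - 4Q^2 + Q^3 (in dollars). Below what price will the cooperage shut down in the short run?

$28 per unit

Short-run supply begins at min AVC. From VC = 32Q - 4Q^2 + Q^3, AVC = 32 - 4Q + Q^2.
At the minimum of AVC, MC = AVC. MC = 32 - 8Q + 3Q^2; setting MC = AVC gives 2Q^2 - 4Q = 0, so Q = 2. min AVC = 28.
So the shutdown price is $28.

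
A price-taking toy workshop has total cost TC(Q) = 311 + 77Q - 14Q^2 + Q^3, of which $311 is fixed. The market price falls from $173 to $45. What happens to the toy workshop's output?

Output falls from 12 to 8

MC = 77 - 28Q + 3Q^2; the shutdown threshold is min AVC = $28 (at Q = 7).
With P = $173 above the shutdown price, P = MC gives Q = 12.
At P = $45 ≥ min AVC, set P = MC: Q = 8. The firm stays open but cuts output.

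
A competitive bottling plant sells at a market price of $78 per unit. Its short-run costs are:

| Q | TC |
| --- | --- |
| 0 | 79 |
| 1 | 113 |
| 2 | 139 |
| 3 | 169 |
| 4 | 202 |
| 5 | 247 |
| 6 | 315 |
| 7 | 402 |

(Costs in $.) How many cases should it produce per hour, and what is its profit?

Compute π = P·Q − TC at each output: Q=0: -79; Q=1: -35; Q=2: 17; Q=3: 65; Q=4: 110; Q=5: 143; Q=6: 153; Q=7: 144.
Profit is maximized at Q = 6. AVC there is 236/6 = $39.33 ≤ P, so producing beats shutting down (which would give -$79).

Q = 6; profit = $153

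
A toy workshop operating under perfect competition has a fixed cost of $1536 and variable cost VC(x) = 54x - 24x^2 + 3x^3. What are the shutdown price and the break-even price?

AVC = 54 - 24x + 3x^2; minimized at x = 4, giving min AVC = $6. That is the shutdown price.
ATC = 1536/x + 54 - 24x + 3x^2. Setting dATC/dx = −1536/x^2 − 24 + 6x = 0 gives x = 8 (since 6·8^3 − 24·8^2 = 1536).
min ATC = 1536/8 + 54 − 24·8 + 3·8^2 = $246. That is the break-even price.
Between these two prices the firm operates at a loss; above $246 it earns a profit.

Shutdown price = $6; break-even price = $246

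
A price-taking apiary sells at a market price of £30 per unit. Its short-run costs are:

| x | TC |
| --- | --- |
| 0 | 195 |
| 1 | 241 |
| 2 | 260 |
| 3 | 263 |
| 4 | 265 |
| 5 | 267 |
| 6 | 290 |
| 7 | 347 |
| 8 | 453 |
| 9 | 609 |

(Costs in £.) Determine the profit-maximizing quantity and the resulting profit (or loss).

Tabulate TR − TC: x=0: -195; x=1: -211; x=2: -200; x=3: -173; x=4: -145; x=5: -117; x=6: -110; x=7: -137; x=8: -213; x=9: -339.
Profit is maximized at x = 6. AVC there is 95/6 = £15.83 ≤ P, so producing beats shutting down (which would give -£195).

x = 6; profit = -£110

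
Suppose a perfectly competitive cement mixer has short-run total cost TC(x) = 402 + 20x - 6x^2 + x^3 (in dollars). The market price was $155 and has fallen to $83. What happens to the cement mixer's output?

AVC = 20 - 6x + x^2, minimized at x = 3 where min AVC = $11. MC = 20 - 12x + 3x^2.
With P = $155 above the shutdown price, P = MC gives x = 9.
At P = $83 ≥ min AVC, set P = MC: x = 7. The firm stays open but cuts output.

Output falls from 9 to 7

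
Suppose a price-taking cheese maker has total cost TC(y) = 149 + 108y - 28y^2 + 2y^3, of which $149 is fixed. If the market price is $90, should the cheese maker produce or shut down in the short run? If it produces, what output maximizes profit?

Produce at y = 9

Variable cost is VC = 108y - 28y^2 + 2y^3, so AVC = VC/y = 108 - 28y + 2y^2 and MC = dTC/dy = 108 - 56y + 6y^2.
AVC is minimized where dAVC/dy = -28 + 4y = 0, at y = 7; min AVC = 108 - 28·7 + 2·7^2 = $10.
Because $90 ≥ $10, revenue can cover variable cost; the firm operates.
P = MC gives 18 - 56y + 6y^2 = 0, with roots 1/3 and 9. Take the larger (rising MC): y* = 9.
Check: AVC at y = 9 is $18 ≤ P, so revenue covers variable cost.
Profit = P·y − TC = 90·9 − 311 = $499.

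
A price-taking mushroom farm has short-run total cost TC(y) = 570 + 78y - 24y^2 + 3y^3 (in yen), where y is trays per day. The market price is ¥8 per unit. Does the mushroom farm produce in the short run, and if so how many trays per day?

Shut down

Strip out fixed cost: VC = 78y - 24y^2 + 3y^3. Then AVC = 78 - 24y + 3y^2 and MC = 78 - 48y + 9y^2.
The AVC parabola has its vertex at y = 24/6 = 4, where AVC = 78 - 24·4 + 3·4^2 = ¥30.
With P < min AVC (¥8 < ¥30), every unit sold adds to the loss.
Best response: produce nothing and absorb the ¥570 fixed cost.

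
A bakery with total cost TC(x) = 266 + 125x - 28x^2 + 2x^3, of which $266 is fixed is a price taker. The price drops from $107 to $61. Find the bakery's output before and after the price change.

Output falls from 9 to 8

MC = 125 - 56x + 6x^2; the shutdown threshold is min AVC = $27 (at x = 7).
With P = $107 above the shutdown price, P = MC gives x = 9.
At P = $61 ≥ min AVC, set P = MC: x = 8. The firm stays open but cuts output.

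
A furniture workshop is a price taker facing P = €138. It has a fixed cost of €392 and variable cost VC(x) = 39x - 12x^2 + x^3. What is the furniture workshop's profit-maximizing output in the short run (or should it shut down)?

From TC, MC = TC'(x) = 39 - 24x + 3x^2 and AVC = VC/x = 39 - 12x + x^2.
The AVC parabola has its vertex at x = 12/2 = 6, where AVC = 39 - 12·6 + 6^2 = €3.
Since P = €138 ≥ min AVC = €3, price covers variable cost and the firm should produce.
Set P = MC: 138 = 39 - 24x + 3x^2 → -99 - 24x + 3x^2 = 0. The roots are x = -3 and x = 11; the profit-maximizing output is on the rising part of MC, so x* = 11.
Check: AVC at x = 11 is €28 ≤ P, so revenue covers variable cost.
Profit = P·x − TC = 138·11 − 700 = €818.

Produce at x = 11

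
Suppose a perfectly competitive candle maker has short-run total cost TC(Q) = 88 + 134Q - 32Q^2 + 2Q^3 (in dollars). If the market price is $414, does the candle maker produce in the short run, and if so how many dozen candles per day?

Produce at Q = 14

From TC, MC = TC'(Q) = 134 - 64Q + 6Q^2 and AVC = VC/Q = 134 - 32Q + 2Q^2.
AVC hits its minimum where MC = AVC, at Q = 8, giving min AVC = 134 - 32·8 + 2·8^2 = $6.
Since P = $414 ≥ min AVC = $6, price covers variable cost and the firm should produce.
Set P = MC: 414 = 134 - 64Q + 6Q^2 → -280 - 64Q + 6Q^2 = 0. The roots are Q = -10/3 and Q = 14; the profit-maximizing output is on the rising part of MC, so Q* = 14.
Check: AVC at Q = 14 is $78 ≤ P, so revenue covers variable cost.
Profit = P·Q − TC = 414·14 − 1180 = $4616.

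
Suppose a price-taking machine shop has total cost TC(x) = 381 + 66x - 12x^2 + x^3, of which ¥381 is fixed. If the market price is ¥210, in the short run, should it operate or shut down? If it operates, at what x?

Produce at x = 12

From TC, MC = TC'(x) = 66 - 24x + 3x^2 and AVC = VC/x = 66 - 12x + x^2.
AVC is minimized where dAVC/dx = -12 + 2x = 0, at x = 6; min AVC = 66 - 12·6 + 6^2 = ¥30.
P = ¥210 exceeds min AVC = ¥30, so the firm stays open.
Solving P = MC: -144 - 24x + 3x^2 = 0 ⇒ x = -4 or 12. On the upward-sloping branch, x* = 12.
Check: AVC at x = 12 is ¥66 ≤ P, so revenue covers variable cost.
Profit = P·x − TC = 210·12 − 1173 = ¥1347.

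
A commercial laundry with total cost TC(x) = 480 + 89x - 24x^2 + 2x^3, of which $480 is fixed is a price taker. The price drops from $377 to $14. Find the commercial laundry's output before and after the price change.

AVC = 89 - 24x + 2x^2, minimized at x = 6 where min AVC = $17. MC = 89 - 48x + 6x^2.
With P = $377 above the shutdown price, P = MC gives x = 12.
At P = $14 < min AVC = $17, price no longer covers variable cost at any output, so the firm shuts down: x = 0.

Output falls from 12 to 0 (the firm shuts down)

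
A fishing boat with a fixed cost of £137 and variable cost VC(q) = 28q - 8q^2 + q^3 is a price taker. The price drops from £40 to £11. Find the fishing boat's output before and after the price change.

Output falls from 6 to 0 (the firm shuts down)

MC = 28 - 16q + 3q^2; the shutdown threshold is min AVC = £12 (at q = 4).
At P = £40 ≥ min AVC, set P = MC on the rising branch: q = 6.
At P = £11 < min AVC = £12, price no longer covers variable cost at any output, so the firm shuts down: q = 0.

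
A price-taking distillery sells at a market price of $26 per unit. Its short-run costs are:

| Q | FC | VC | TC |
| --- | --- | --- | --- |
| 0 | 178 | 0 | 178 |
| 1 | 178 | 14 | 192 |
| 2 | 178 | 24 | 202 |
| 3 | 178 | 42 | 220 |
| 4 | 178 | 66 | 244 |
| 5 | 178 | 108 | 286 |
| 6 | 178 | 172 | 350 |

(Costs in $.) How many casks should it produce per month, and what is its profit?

Profit at each row (π = 26Q − TC): Q=0: -178; Q=1: -166; Q=2: -150; Q=3: -142; Q=4: -140; Q=5: -156; Q=6: -194.
Profit is maximized at Q = 4. AVC there is 66/4 = $16.50 ≤ P, so producing beats shutting down (which would give -$178).

Q = 4; profit = -$140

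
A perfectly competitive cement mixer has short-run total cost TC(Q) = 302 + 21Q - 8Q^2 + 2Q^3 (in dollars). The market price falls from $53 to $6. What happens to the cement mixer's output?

Output falls from 4 to 0 (the firm shuts down)

AVC = 21 - 8Q + 2Q^2, minimized at Q = 2 where min AVC = $13. MC = 21 - 16Q + 6Q^2.
With P = $53 above the shutdown price, P = MC gives Q = 4.
At P = $6 < min AVC = $13, price no longer covers variable cost at any output, so the firm shuts down: Q = 0.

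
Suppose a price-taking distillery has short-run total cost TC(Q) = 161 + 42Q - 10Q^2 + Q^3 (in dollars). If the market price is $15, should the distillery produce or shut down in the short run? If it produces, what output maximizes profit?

From TC, MC = TC'(Q) = 42 - 20Q + 3Q^2 and AVC = VC/Q = 42 - 10Q + Q^2.
AVC is minimized where dAVC/dQ = -10 + 2Q = 0, at Q = 5; min AVC = 42 - 10·5 + 5^2 = $17.
With P < min AVC ($15 < $17), every unit sold adds to the loss.
The firm minimizes its loss by shutting down and losing only its fixed cost of $161.

Shut down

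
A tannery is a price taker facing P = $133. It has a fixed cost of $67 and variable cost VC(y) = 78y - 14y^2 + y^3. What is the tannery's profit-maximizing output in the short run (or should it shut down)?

From TC, MC = TC'(y) = 78 - 28y + 3y^2 and AVC = VC/y = 78 - 14y + y^2.
The AVC parabola has its vertex at y = 14/2 = 7, where AVC = 78 - 14·7 + 7^2 = $29.
Because $133 ≥ $29, revenue can cover variable cost; the firm operates.
Set P = MC: 133 = 78 - 28y + 3y^2 → -55 - 28y + 3y^2 = 0. The roots are y = -5/3 and y = 11; the profit-maximizing output is on the rising part of MC, so y* = 11.
Check: AVC at y = 11 is $45 ≤ P, so revenue covers variable cost.
Profit = P·y − TC = 133·11 − 562 = $901.

Produce at y = 11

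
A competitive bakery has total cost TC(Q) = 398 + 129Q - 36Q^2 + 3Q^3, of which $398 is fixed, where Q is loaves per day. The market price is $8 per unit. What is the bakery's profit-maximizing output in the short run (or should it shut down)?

Shut down

From TC, MC = TC'(Q) = 129 - 72Q + 9Q^2 and AVC = VC/Q = 129 - 36Q + 3Q^2.
AVC is minimized where dAVC/dQ = -36 + 6Q = 0, at Q = 6; min AVC = 129 - 36·6 + 3·6^2 = $21.
P = $8 lies below min AVC = $21; no output level covers variable cost.
Shutting down limits the loss to fixed cost, $398.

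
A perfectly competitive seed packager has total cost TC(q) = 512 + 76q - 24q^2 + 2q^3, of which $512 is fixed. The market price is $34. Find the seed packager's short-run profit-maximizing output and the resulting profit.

Profit = -$316 at q = 7

AVC = 76 - 24q + 2q^2 has its minimum $4 at q = 6; price $34 clears that bar, so the firm operates.
MC = 76 - 48q + 6q^2. Setting P = MC and taking the root on the rising branch gives q* = 7.
TR = 34·7 = 238. TC = 512 + 42 = 554. Profit = 238 − 554 = -$316.
Shutting down would mean losing the fixed cost of $512, so operating at a loss of $316 is better by $196.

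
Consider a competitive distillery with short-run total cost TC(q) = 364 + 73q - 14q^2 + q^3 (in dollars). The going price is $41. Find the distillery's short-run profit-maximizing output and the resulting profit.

AVC = 73 - 14q + q^2; min AVC = $24 at q = 7. Since P = $41 ≥ min AVC, the firm produces.
MC = 73 - 28q + 3q^2. Setting P = MC and taking the root on the rising branch gives q* = 8.
TR = 41·8 = 328. TC = 364 + 200 = 564. Profit = 328 − 564 = -$236.
Shutting down would mean losing the fixed cost of $364, so operating at a loss of $236 is better by $128.

Profit = -$236 at q = 8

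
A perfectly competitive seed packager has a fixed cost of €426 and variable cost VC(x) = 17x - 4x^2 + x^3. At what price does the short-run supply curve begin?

€13 per unit

The shutdown price is the minimum of AVC. VC = 17x - 4x^2 + x^3, so AVC = 17 - 4x + x^2.
At the minimum of AVC, MC = AVC. MC = 17 - 8x + 3x^2; setting MC = AVC gives 2x^2 - 4x = 0, so x = 2. min AVC = 13.
The firm shuts down for any P below €13.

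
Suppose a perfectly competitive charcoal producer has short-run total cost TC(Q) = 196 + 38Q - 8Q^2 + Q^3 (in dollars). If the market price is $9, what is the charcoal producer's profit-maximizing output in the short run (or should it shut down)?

Variable cost is VC = 38Q - 8Q^2 + Q^3, so AVC = VC/Q = 38 - 8Q + Q^2 and MC = dTC/dQ = 38 - 16Q + 3Q^2.
AVC hits its minimum where MC = AVC, at Q = 4, giving min AVC = 38 - 8·4 + 4^2 = $22.
Since P = $9 < min AVC = $22, price fails to cover variable cost at any output.
Shutting down limits the loss to fixed cost, $196.

Shut down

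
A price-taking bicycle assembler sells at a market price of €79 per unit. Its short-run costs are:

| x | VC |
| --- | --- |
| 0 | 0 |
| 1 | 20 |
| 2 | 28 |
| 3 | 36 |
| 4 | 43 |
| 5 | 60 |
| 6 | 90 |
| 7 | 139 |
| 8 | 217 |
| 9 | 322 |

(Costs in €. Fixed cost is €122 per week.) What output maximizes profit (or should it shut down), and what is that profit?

Tabulate TR − TC: x=0: -122; x=1: -63; x=2: 8; x=3: 79; x=4: 151; x=5: 213; x=6: 262; x=7: 292; x=8: 293; x=9: 267.
Profit is maximized at x = 8. AVC there is 217/8 = €27.12 ≤ P, so producing beats shutting down (which would give -€122).

x = 8; profit = €293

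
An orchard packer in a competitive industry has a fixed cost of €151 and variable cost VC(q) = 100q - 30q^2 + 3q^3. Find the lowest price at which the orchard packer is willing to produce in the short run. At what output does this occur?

€25 per unit, at q = 5

The shutdown price is the minimum of AVC. VC = 100q - 30q^2 + 3q^3, so AVC = 100 - 30q + 3q^2.
dAVC/dq = -30 + 6q = 0 gives q = 5. min AVC = 100 - 30·5 + 3·5^2 = 25.
The firm shuts down for any P below €25.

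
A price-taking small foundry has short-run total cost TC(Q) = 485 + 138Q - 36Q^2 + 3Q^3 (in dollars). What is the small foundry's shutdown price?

Short-run supply begins at min AVC. From VC = 138Q - 36Q^2 + 3Q^3, AVC = 138 - 36Q + 3Q^2.
At the minimum of AVC, MC = AVC. MC = 138 - 72Q + 9Q^2; setting MC = AVC gives 6Q^2 - 36Q = 0, so Q = 6. min AVC = 30.
So the shutdown price is $30.

$30 per unit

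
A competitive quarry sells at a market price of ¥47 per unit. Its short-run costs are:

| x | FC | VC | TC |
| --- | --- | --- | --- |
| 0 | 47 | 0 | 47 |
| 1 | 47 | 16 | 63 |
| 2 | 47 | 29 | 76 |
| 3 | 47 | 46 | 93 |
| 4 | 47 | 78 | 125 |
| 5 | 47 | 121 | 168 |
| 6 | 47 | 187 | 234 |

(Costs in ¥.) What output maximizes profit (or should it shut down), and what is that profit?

x = 5; profit = ¥67

Profit at each row (π = 47x − TC): x=0: -47; x=1: -16; x=2: 18; x=3: 48; x=4: 63; x=5: 67; x=6: 48.
Profit is maximized at x = 5. AVC there is 121/5 = ¥24.20 ≤ P, so producing beats shutting down (which would give -¥47).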